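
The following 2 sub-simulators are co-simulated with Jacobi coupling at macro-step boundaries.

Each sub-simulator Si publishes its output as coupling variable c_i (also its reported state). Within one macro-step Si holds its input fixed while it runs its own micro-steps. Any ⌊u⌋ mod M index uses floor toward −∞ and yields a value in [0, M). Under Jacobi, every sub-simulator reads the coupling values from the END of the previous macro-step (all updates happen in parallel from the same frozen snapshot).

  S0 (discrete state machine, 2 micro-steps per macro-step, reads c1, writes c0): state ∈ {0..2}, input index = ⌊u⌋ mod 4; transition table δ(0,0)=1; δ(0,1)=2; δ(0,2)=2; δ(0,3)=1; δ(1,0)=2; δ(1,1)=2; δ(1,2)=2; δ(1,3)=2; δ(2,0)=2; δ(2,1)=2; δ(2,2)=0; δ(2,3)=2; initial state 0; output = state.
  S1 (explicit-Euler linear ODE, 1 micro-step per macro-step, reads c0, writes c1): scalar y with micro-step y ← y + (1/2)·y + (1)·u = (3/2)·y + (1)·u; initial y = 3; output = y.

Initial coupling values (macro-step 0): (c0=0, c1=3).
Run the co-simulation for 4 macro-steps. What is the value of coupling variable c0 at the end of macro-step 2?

macro 1: S0 reads c1=3 → after 2×micro: 2; S1 reads c0=0 → after 1×micro: 9/2 ⇒ (c0=2, c1=9/2)
macro 2: S0 reads c1=9/2 → after 2×micro: 2; S1 reads c0=2 → after 1×micro: 35/4 ⇒ (c0=2, c1=35/4)
macro 3: S0 reads c1=35/4 → after 2×micro: 2; S1 reads c0=2 → after 1×micro: 121/8 ⇒ (c0=2, c1=121/8)
macro 4: S0 reads c1=121/8 → after 2×micro: 2; S1 reads c0=2 → after 1×micro: 395/16 ⇒ (c0=2, c1=395/16)

c0 at macro-step 2 = 2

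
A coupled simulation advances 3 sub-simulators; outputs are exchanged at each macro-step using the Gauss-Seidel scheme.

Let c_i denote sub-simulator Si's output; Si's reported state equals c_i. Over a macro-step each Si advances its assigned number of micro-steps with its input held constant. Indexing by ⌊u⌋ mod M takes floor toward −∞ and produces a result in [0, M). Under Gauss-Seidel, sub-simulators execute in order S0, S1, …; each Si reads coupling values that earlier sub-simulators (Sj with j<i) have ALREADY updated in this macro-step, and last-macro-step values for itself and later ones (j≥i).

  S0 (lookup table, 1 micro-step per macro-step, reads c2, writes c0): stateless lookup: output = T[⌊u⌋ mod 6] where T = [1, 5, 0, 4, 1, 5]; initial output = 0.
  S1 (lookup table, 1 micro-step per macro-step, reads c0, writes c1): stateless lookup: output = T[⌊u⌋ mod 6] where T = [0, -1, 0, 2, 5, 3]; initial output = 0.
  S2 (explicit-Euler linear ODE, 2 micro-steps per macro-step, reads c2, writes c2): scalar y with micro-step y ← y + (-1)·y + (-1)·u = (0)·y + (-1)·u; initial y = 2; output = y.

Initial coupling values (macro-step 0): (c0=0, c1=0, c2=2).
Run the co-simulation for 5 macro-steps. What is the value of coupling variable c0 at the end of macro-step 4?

c0 at macro-step 4 = 1

macro 1: S0 reads c2=2 → after 1×micro: 0; S1 reads c0=0 → after 1×micro: 0; S2 reads c2=2 → after 2×micro: -2 ⇒ (c0=0, c1=0, c2=-2)
macro 2: S0 reads c2=-2 → after 1×micro: 1; S1 reads c0=1 → after 1×micro: -1; S2 reads c2=-2 → after 2×micro: 2 ⇒ (c0=1, c1=-1, c2=2)
macro 3: S0 reads c2=2 → after 1×micro: 0; S1 reads c0=0 → after 1×micro: 0; S2 reads c2=2 → after 2×micro: -2 ⇒ (c0=0, c1=0, c2=-2)
macro 4: S0 reads c2=-2 → after 1×micro: 1; S1 reads c0=1 → after 1×micro: -1; S2 reads c2=-2 → after 2×micro: 2 ⇒ (c0=1, c1=-1, c2=2)
macro 5: S0 reads c2=2 → after 1×micro: 0; S1 reads c0=0 → after 1×micro: 0; S2 reads c2=2 → after 2×micro: -2 ⇒ (c0=0, c1=0, c2=-2)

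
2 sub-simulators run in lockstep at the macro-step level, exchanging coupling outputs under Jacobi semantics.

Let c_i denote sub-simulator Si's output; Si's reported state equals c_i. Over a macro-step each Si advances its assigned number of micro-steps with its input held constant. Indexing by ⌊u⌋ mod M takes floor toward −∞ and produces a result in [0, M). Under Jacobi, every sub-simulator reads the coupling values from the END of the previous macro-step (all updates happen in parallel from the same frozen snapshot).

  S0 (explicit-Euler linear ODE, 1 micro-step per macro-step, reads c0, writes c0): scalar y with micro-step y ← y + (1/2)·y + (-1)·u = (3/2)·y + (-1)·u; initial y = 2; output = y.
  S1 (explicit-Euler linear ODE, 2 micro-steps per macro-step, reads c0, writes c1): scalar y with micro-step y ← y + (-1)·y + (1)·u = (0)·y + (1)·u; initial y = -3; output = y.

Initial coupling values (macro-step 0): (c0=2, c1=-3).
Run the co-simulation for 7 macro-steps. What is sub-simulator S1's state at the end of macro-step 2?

macro 1: S0 reads c0=2 → after 1×micro: 1; S1 reads c0=2 → after 2×micro: 2 ⇒ (c0=1, c1=2)
macro 2: S0 reads c0=1 → after 1×micro: 1/2; S1 reads c0=1 → after 2×micro: 1 ⇒ (c0=1/2, c1=1)
macro 3: S0 reads c0=1/2 → after 1×micro: 1/4; S1 reads c0=1/2 → after 2×micro: 1/2 ⇒ (c0=1/4, c1=1/2)
macro 4: S0 reads c0=1/4 → after 1×micro: 1/8; S1 reads c0=1/4 → after 2×micro: 1/4 ⇒ (c0=1/8, c1=1/4)
macro 5: S0 reads c0=1/8 → after 1×micro: 1/16; S1 reads c0=1/8 → after 2×micro: 1/8 ⇒ (c0=1/16, c1=1/8)
macro 6: S0 reads c0=1/16 → after 1×micro: 1/32; S1 reads c0=1/16 → after 2×micro: 1/16 ⇒ (c0=1/32, c1=1/16)
macro 7: S0 reads c0=1/32 → after 1×micro: 1/64; S1 reads c0=1/32 → after 2×micro: 1/32 ⇒ (c0=1/64, c1=1/32)

S1 state at macro-step 2 = 1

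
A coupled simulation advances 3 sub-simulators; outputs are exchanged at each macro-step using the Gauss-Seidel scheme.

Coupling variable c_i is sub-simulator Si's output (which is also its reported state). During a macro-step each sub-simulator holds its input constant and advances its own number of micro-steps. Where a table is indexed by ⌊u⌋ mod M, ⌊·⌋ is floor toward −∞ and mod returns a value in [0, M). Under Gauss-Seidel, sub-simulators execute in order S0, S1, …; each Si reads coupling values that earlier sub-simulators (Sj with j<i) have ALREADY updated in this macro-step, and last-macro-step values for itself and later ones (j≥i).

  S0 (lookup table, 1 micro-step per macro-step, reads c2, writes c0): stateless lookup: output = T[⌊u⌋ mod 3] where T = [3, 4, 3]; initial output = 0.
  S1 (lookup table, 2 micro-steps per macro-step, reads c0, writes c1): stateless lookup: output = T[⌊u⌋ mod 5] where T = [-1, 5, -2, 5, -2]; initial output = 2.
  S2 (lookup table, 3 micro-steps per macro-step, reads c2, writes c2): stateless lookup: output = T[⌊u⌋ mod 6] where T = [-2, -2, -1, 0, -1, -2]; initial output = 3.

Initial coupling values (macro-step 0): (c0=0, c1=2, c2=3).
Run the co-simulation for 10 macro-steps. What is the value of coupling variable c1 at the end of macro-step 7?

c1 at macro-step 7 = -2

macro 1: S0 reads c2=3 → after 1×micro: 3; S1 reads c0=3 → after 2×micro: 5; S2 reads c2=3 → after 3×micro: 0 ⇒ (c0=3, c1=5, c2=0)
macro 2: S0 reads c2=0 → after 1×micro: 3; S1 reads c0=3 → after 2×micro: 5; S2 reads c2=0 → after 3×micro: -2 ⇒ (c0=3, c1=5, c2=-2)
macro 3: S0 reads c2=-2 → after 1×micro: 4; S1 reads c0=4 → after 2×micro: -2; S2 reads c2=-2 → after 3×micro: -1 ⇒ (c0=4, c1=-2, c2=-1)
macro 4: S0 reads c2=-1 → after 1×micro: 3; S1 reads c0=3 → after 2×micro: 5; S2 reads c2=-1 → after 3×micro: -2 ⇒ (c0=3, c1=5, c2=-2)
macro 5: S0 reads c2=-2 → after 1×micro: 4; S1 reads c0=4 → after 2×micro: -2; S2 reads c2=-2 → after 3×micro: -1 ⇒ (c0=4, c1=-2, c2=-1)
macro 6: S0 reads c2=-1 → after 1×micro: 3; S1 reads c0=3 → after 2×micro: 5; S2 reads c2=-1 → after 3×micro: -2 ⇒ (c0=3, c1=5, c2=-2)
macro 7: S0 reads c2=-2 → after 1×micro: 4; S1 reads c0=4 → after 2×micro: -2; S2 reads c2=-2 → after 3×micro: -1 ⇒ (c0=4, c1=-2, c2=-1)
macro 8: S0 reads c2=-1 → after 1×micro: 3; S1 reads c0=3 → after 2×micro: 5; S2 reads c2=-1 → after 3×micro: -2 ⇒ (c0=3, c1=5, c2=-2)
macro 9: S0 reads c2=-2 → after 1×micro: 4; S1 reads c0=4 → after 2×micro: -2; S2 reads c2=-2 → after 3×micro: -1 ⇒ (c0=4, c1=-2, c2=-1)
macro 10: S0 reads c2=-1 → after 1×micro: 3; S1 reads c0=3 → after 2×micro: 5; S2 reads c2=-1 → after 3×micro: -2 ⇒ (c0=3, c1=5, c2=-2)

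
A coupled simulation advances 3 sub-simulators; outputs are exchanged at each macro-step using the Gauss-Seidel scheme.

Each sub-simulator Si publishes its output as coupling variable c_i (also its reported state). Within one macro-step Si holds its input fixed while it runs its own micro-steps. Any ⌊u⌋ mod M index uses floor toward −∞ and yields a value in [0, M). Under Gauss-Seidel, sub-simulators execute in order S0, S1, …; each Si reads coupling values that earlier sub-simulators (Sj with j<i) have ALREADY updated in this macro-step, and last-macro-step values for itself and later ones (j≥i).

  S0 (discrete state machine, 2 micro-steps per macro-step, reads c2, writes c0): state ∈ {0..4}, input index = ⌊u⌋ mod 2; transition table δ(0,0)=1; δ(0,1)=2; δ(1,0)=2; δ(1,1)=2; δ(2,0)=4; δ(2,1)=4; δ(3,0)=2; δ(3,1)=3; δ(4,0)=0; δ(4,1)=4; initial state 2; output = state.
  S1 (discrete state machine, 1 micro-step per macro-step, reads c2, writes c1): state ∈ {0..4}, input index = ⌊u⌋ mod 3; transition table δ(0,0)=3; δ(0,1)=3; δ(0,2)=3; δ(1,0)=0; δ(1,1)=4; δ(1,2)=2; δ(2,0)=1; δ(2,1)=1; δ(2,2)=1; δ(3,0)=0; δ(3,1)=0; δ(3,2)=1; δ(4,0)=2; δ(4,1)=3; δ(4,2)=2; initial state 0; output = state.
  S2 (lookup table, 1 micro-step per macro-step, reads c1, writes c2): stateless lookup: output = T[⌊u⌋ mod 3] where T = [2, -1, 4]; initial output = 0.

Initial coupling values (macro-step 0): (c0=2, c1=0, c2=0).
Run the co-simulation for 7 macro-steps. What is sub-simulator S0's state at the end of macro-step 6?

macro 1: S0 reads c2=0 → after 2×micro: 0; S1 reads c2=0 → after 1×micro: 3; S2 reads c1=3 → after 1×micro: 2 ⇒ (c0=0, c1=3, c2=2)
macro 2: S0 reads c2=2 → after 2×micro: 2; S1 reads c2=2 → after 1×micro: 1; S2 reads c1=1 → after 1×micro: -1 ⇒ (c0=2, c1=1, c2=-1)
macro 3: S0 reads c2=-1 → after 2×micro: 4; S1 reads c2=-1 → after 1×micro: 2; S2 reads c1=2 → after 1×micro: 4 ⇒ (c0=4, c1=2, c2=4)
macro 4: S0 reads c2=4 → after 2×micro: 1; S1 reads c2=4 → after 1×micro: 1; S2 reads c1=1 → after 1×micro: -1 ⇒ (c0=1, c1=1, c2=-1)
macro 5: S0 reads c2=-1 → after 2×micro: 4; S1 reads c2=-1 → after 1×micro: 2; S2 reads c1=2 → after 1×micro: 4 ⇒ (c0=4, c1=2, c2=4)
macro 6: S0 reads c2=4 → after 2×micro: 1; S1 reads c2=4 → after 1×micro: 1; S2 reads c1=1 → after 1×micro: -1 ⇒ (c0=1, c1=1, c2=-1)
macro 7: S0 reads c2=-1 → after 2×micro: 4; S1 reads c2=-1 → after 1×micro: 2; S2 reads c1=2 → after 1×micro: 4 ⇒ (c0=4, c1=2, c2=4)

S0 state at macro-step 6 = 1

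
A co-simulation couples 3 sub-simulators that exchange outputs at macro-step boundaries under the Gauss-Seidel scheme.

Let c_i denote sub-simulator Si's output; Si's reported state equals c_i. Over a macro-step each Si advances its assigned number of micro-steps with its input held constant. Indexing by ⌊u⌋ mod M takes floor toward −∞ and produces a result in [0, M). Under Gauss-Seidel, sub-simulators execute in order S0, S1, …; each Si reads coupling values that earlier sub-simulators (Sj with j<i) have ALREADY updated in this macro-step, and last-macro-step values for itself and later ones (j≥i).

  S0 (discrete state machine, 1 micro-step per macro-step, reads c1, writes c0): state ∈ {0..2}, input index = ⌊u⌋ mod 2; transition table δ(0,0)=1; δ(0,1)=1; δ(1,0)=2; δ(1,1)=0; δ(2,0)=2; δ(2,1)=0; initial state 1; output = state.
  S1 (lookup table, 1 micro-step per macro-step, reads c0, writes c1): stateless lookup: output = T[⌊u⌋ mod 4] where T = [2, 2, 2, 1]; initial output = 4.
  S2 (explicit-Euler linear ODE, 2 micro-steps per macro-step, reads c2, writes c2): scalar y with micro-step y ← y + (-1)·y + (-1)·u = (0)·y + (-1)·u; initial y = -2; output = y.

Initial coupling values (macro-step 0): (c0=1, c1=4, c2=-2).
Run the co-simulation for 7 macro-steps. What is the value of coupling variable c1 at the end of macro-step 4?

c1 at macro-step 4 = 2

macro 1: S0 reads c1=4 → after 1×micro: 2; S1 reads c0=2 → after 1×micro: 2; S2 reads c2=-2 → after 2×micro: 2 ⇒ (c0=2, c1=2, c2=2)
macro 2: S0 reads c1=2 → after 1×micro: 2; S1 reads c0=2 → after 1×micro: 2; S2 reads c2=2 → after 2×micro: -2 ⇒ (c0=2, c1=2, c2=-2)
macro 3: S0 reads c1=2 → after 1×micro: 2; S1 reads c0=2 → after 1×micro: 2; S2 reads c2=-2 → after 2×micro: 2 ⇒ (c0=2, c1=2, c2=2)
macro 4: S0 reads c1=2 → after 1×micro: 2; S1 reads c0=2 → after 1×micro: 2; S2 reads c2=2 → after 2×micro: -2 ⇒ (c0=2, c1=2, c2=-2)
macro 5: S0 reads c1=2 → after 1×micro: 2; S1 reads c0=2 → after 1×micro: 2; S2 reads c2=-2 → after 2×micro: 2 ⇒ (c0=2, c1=2, c2=2)
macro 6: S0 reads c1=2 → after 1×micro: 2; S1 reads c0=2 → after 1×micro: 2; S2 reads c2=2 → after 2×micro: -2 ⇒ (c0=2, c1=2, c2=-2)
macro 7: S0 reads c1=2 → after 1×micro: 2; S1 reads c0=2 → after 1×micro: 2; S2 reads c2=-2 → after 2×micro: 2 ⇒ (c0=2, c1=2, c2=2)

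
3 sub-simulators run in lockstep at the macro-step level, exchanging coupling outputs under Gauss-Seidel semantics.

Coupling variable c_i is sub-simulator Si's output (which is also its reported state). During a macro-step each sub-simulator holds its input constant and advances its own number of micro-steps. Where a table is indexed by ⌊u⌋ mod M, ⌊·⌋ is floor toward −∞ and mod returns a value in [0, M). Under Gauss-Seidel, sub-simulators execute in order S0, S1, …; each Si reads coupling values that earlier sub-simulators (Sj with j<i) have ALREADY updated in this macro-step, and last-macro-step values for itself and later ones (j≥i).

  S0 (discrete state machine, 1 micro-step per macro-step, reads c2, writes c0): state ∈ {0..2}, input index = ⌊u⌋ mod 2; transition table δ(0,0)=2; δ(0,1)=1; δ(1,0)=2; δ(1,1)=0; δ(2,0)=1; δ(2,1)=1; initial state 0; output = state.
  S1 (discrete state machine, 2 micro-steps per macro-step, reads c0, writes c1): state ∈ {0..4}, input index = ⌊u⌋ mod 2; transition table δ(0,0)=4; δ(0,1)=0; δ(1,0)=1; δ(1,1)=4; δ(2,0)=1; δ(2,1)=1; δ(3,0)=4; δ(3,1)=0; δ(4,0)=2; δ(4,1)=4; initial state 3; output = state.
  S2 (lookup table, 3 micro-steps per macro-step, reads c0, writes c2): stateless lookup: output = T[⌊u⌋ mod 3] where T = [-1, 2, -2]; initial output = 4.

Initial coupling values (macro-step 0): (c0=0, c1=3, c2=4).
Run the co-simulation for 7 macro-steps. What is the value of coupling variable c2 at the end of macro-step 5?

c2 at macro-step 5 = -2

macro 1: S0 reads c2=4 → after 1×micro: 2; S1 reads c0=2 → after 2×micro: 2; S2 reads c0=2 → after 3×micro: -2 ⇒ (c0=2, c1=2, c2=-2)
macro 2: S0 reads c2=-2 → after 1×micro: 1; S1 reads c0=1 → after 2×micro: 4; S2 reads c0=1 → after 3×micro: 2 ⇒ (c0=1, c1=4, c2=2)
macro 3: S0 reads c2=2 → after 1×micro: 2; S1 reads c0=2 → after 2×micro: 1; S2 reads c0=2 → after 3×micro: -2 ⇒ (c0=2, c1=1, c2=-2)
macro 4: S0 reads c2=-2 → after 1×micro: 1; S1 reads c0=1 → after 2×micro: 4; S2 reads c0=1 → after 3×micro: 2 ⇒ (c0=1, c1=4, c2=2)
macro 5: S0 reads c2=2 → after 1×micro: 2; S1 reads c0=2 → after 2×micro: 1; S2 reads c0=2 → after 3×micro: -2 ⇒ (c0=2, c1=1, c2=-2)
macro 6: S0 reads c2=-2 → after 1×micro: 1; S1 reads c0=1 → after 2×micro: 4; S2 reads c0=1 → after 3×micro: 2 ⇒ (c0=1, c1=4, c2=2)
macro 7: S0 reads c2=2 → after 1×micro: 2; S1 reads c0=2 → after 2×micro: 1; S2 reads c0=2 → after 3×micro: -2 ⇒ (c0=2, c1=1, c2=-2)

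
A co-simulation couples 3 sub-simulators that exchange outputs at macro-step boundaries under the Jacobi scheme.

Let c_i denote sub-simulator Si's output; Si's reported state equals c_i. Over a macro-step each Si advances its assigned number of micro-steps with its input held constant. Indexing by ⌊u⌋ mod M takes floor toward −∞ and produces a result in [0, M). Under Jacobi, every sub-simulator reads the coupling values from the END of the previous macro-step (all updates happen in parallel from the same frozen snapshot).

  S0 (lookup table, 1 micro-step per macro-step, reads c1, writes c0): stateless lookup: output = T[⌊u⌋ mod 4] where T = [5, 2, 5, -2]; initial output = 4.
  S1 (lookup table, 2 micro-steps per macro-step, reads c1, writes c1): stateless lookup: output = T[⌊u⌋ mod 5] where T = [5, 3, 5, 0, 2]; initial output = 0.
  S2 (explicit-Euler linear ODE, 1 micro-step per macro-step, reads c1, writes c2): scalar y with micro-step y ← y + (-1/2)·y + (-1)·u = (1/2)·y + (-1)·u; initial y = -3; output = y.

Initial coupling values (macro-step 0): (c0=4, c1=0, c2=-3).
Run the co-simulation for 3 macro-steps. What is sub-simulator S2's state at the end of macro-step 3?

macro 1: S0 reads c1=0 → after 1×micro: 5; S1 reads c1=0 → after 2×micro: 5; S2 reads c1=0 → after 1×micro: -3/2 ⇒ (c0=5, c1=5, c2=-3/2)
macro 2: S0 reads c1=5 → after 1×micro: 2; S1 reads c1=5 → after 2×micro: 5; S2 reads c1=5 → after 1×micro: -23/4 ⇒ (c0=2, c1=5, c2=-23/4)
macro 3: S0 reads c1=5 → after 1×micro: 2; S1 reads c1=5 → after 2×micro: 5; S2 reads c1=5 → after 1×micro: -63/8 ⇒ (c0=2, c1=5, c2=-63/8)

S2 state at macro-step 3 = -63/8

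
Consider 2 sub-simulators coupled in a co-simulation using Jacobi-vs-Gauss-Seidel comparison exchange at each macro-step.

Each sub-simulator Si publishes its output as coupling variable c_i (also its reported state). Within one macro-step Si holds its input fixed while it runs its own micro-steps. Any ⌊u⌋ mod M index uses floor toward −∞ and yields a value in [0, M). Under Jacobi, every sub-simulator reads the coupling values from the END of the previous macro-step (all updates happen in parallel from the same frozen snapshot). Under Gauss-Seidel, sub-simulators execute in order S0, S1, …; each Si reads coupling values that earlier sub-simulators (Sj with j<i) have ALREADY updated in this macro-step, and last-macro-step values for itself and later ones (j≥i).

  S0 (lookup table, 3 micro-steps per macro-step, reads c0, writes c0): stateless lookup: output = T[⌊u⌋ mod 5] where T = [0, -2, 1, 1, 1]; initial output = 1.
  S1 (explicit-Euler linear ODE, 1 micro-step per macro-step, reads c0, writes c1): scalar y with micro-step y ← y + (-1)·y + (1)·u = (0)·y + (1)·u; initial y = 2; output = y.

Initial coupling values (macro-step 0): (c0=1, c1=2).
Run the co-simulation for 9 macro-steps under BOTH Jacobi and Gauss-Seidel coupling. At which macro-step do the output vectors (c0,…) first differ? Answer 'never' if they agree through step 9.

first divergence at macro-step: 1

[Jacobi] macro 1: S0 reads c0=1 → after 3×micro: -2; S1 reads c0=1 → after 1×micro: 1 ⇒ (c0=-2, c1=1)
[Jacobi] macro 2: S0 reads c0=-2 → after 3×micro: 1; S1 reads c0=-2 → after 1×micro: -2 ⇒ (c0=1, c1=-2)
[Jacobi] macro 3: S0 reads c0=1 → after 3×micro: -2; S1 reads c0=1 → after 1×micro: 1 ⇒ (c0=-2, c1=1)
[Jacobi] macro 4: S0 reads c0=-2 → after 3×micro: 1; S1 reads c0=-2 → after 1×micro: -2 ⇒ (c0=1, c1=-2)
[Jacobi] macro 5: S0 reads c0=1 → after 3×micro: -2; S1 reads c0=1 → after 1×micro: 1 ⇒ (c0=-2, c1=1)
[Jacobi] macro 6: S0 reads c0=-2 → after 3×micro: 1; S1 reads c0=-2 → after 1×micro: -2 ⇒ (c0=1, c1=-2)
[Jacobi] macro 7: S0 reads c0=1 → after 3×micro: -2; S1 reads c0=1 → after 1×micro: 1 ⇒ (c0=-2, c1=1)
[Jacobi] macro 8: S0 reads c0=-2 → after 3×micro: 1; S1 reads c0=-2 → after 1×micro: -2 ⇒ (c0=1, c1=-2)
[Jacobi] macro 9: S0 reads c0=1 → after 3×micro: -2; S1 reads c0=1 → after 1×micro: 1 ⇒ (c0=-2, c1=1)
[Gauss-Seidel] macro 1: S0 reads c0=1 → after 3×micro: -2; S1 reads c0=-2 → after 1×micro: -2 ⇒ (c0=-2, c1=-2)
[Gauss-Seidel] macro 2: S0 reads c0=-2 → after 3×micro: 1; S1 reads c0=1 → after 1×micro: 1 ⇒ (c0=1, c1=1)
[Gauss-Seidel] macro 3: S0 reads c0=1 → after 3×micro: -2; S1 reads c0=-2 → after 1×micro: -2 ⇒ (c0=-2, c1=-2)
[Gauss-Seidel] macro 4: S0 reads c0=-2 → after 3×micro: 1; S1 reads c0=1 → after 1×micro: 1 ⇒ (c0=1, c1=1)
[Gauss-Seidel] macro 5: S0 reads c0=1 → after 3×micro: -2; S1 reads c0=-2 → after 1×micro: -2 ⇒ (c0=-2, c1=-2)
[Gauss-Seidel] macro 6: S0 reads c0=-2 → after 3×micro: 1; S1 reads c0=1 → after 1×micro: 1 ⇒ (c0=1, c1=1)
[Gauss-Seidel] macro 7: S0 reads c0=1 → after 3×micro: -2; S1 reads c0=-2 → after 1×micro: -2 ⇒ (c0=-2, c1=-2)
[Gauss-Seidel] macro 8: S0 reads c0=-2 → after 3×micro: 1; S1 reads c0=1 → after 1×micro: 1 ⇒ (c0=1, c1=1)
[Gauss-Seidel] macro 9: S0 reads c0=1 → after 3×micro: -2; S1 reads c0=-2 → after 1×micro: -2 ⇒ (c0=-2, c1=-2)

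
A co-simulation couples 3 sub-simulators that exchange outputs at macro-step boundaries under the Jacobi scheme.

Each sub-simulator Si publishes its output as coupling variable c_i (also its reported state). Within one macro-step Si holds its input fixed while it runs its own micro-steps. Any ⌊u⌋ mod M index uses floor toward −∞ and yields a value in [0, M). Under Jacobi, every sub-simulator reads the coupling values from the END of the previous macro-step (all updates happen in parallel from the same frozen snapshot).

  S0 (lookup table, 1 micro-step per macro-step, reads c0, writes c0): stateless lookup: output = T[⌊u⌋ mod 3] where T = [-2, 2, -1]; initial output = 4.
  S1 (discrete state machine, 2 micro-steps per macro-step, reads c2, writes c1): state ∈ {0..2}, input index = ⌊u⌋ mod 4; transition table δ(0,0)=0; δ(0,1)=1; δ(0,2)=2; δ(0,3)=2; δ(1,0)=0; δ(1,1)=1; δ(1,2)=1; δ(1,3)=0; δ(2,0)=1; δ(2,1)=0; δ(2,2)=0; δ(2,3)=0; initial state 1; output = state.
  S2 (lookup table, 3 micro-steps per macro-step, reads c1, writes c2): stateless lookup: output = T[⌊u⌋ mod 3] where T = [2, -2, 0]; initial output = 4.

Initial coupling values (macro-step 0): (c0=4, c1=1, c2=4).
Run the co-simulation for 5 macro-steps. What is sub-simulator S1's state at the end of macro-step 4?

macro 1: S0 reads c0=4 → after 1×micro: 2; S1 reads c2=4 → after 2×micro: 0; S2 reads c1=1 → after 3×micro: -2 ⇒ (c0=2, c1=0, c2=-2)
macro 2: S0 reads c0=2 → after 1×micro: -1; S1 reads c2=-2 → after 2×micro: 0; S2 reads c1=0 → after 3×micro: 2 ⇒ (c0=-1, c1=0, c2=2)
macro 3: S0 reads c0=-1 → after 1×micro: -1; S1 reads c2=2 → after 2×micro: 0; S2 reads c1=0 → after 3×micro: 2 ⇒ (c0=-1, c1=0, c2=2)
macro 4: S0 reads c0=-1 → after 1×micro: -1; S1 reads c2=2 → after 2×micro: 0; S2 reads c1=0 → after 3×micro: 2 ⇒ (c0=-1, c1=0, c2=2)
macro 5: S0 reads c0=-1 → after 1×micro: -1; S1 reads c2=2 → after 2×micro: 0; S2 reads c1=0 → after 3×micro: 2 ⇒ (c0=-1, c1=0, c2=2)

S1 state at macro-step 4 = 0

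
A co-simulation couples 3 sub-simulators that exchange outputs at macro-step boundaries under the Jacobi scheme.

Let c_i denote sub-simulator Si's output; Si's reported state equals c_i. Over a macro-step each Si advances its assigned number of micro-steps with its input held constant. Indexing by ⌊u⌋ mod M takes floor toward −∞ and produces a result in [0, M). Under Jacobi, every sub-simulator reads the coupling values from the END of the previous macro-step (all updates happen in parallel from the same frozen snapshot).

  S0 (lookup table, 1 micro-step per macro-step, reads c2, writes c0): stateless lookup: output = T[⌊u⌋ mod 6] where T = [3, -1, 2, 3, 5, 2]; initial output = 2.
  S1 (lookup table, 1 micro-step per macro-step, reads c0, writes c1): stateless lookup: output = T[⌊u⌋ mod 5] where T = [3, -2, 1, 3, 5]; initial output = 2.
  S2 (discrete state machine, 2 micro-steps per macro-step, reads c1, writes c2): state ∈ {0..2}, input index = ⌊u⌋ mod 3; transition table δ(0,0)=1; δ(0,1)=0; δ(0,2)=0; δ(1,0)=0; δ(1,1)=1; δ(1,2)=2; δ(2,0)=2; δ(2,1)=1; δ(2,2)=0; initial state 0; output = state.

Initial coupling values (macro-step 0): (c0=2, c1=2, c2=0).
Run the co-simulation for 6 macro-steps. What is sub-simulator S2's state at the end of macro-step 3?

macro 1: S0 reads c2=0 → after 1×micro: 3; S1 reads c0=2 → after 1×micro: 1; S2 reads c1=2 → after 2×micro: 0 ⇒ (c0=3, c1=1, c2=0)
macro 2: S0 reads c2=0 → after 1×micro: 3; S1 reads c0=3 → after 1×micro: 3; S2 reads c1=1 → after 2×micro: 0 ⇒ (c0=3, c1=3, c2=0)
macro 3: S0 reads c2=0 → after 1×micro: 3; S1 reads c0=3 → after 1×micro: 3; S2 reads c1=3 → after 2×micro: 0 ⇒ (c0=3, c1=3, c2=0)
macro 4: S0 reads c2=0 → after 1×micro: 3; S1 reads c0=3 → after 1×micro: 3; S2 reads c1=3 → after 2×micro: 0 ⇒ (c0=3, c1=3, c2=0)
macro 5: S0 reads c2=0 → after 1×micro: 3; S1 reads c0=3 → after 1×micro: 3; S2 reads c1=3 → after 2×micro: 0 ⇒ (c0=3, c1=3, c2=0)
macro 6: S0 reads c2=0 → after 1×micro: 3; S1 reads c0=3 → after 1×micro: 3; S2 reads c1=3 → after 2×micro: 0 ⇒ (c0=3, c1=3, c2=0)

S2 state at macro-step 3 = 0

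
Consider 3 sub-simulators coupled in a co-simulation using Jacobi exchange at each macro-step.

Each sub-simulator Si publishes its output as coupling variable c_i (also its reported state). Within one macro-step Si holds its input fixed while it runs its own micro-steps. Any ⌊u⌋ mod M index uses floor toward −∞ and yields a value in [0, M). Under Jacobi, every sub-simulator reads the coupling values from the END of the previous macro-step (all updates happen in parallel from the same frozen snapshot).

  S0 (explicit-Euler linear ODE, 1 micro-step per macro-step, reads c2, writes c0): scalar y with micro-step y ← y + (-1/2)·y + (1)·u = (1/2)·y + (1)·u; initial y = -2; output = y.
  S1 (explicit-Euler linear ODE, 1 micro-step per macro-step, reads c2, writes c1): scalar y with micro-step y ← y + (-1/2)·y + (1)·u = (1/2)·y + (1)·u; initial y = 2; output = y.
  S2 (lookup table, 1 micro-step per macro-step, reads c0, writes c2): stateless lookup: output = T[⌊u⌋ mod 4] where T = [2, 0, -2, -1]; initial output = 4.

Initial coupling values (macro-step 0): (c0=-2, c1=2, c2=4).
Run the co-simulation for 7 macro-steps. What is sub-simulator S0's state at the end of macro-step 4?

S0 state at macro-step 4 = -13/8

macro 1: S0 reads c2=4 → after 1×micro: 3; S1 reads c2=4 → after 1×micro: 5; S2 reads c0=-2 → after 1×micro: -2 ⇒ (c0=3, c1=5, c2=-2)
macro 2: S0 reads c2=-2 → after 1×micro: -1/2; S1 reads c2=-2 → after 1×micro: 1/2; S2 reads c0=3 → after 1×micro: -1 ⇒ (c0=-1/2, c1=1/2, c2=-1)
macro 3: S0 reads c2=-1 → after 1×micro: -5/4; S1 reads c2=-1 → after 1×micro: -3/4; S2 reads c0=-1/2 → after 1×micro: -1 ⇒ (c0=-5/4, c1=-3/4, c2=-1)
macro 4: S0 reads c2=-1 → after 1×micro: -13/8; S1 reads c2=-1 → after 1×micro: -11/8; S2 reads c0=-5/4 → after 1×micro: -2 ⇒ (c0=-13/8, c1=-11/8, c2=-2)
macro 5: S0 reads c2=-2 → after 1×micro: -45/16; S1 reads c2=-2 → after 1×micro: -43/16; S2 reads c0=-13/8 → after 1×micro: -2 ⇒ (c0=-45/16, c1=-43/16, c2=-2)
macro 6: S0 reads c2=-2 → after 1×micro: -109/32; S1 reads c2=-2 → after 1×micro: -107/32; S2 reads c0=-45/16 → after 1×micro: 0 ⇒ (c0=-109/32, c1=-107/32, c2=0)
macro 7: S0 reads c2=0 → after 1×micro: -109/64; S1 reads c2=0 → after 1×micro: -107/64; S2 reads c0=-109/32 → after 1×micro: 2 ⇒ (c0=-109/64, c1=-107/64, c2=2)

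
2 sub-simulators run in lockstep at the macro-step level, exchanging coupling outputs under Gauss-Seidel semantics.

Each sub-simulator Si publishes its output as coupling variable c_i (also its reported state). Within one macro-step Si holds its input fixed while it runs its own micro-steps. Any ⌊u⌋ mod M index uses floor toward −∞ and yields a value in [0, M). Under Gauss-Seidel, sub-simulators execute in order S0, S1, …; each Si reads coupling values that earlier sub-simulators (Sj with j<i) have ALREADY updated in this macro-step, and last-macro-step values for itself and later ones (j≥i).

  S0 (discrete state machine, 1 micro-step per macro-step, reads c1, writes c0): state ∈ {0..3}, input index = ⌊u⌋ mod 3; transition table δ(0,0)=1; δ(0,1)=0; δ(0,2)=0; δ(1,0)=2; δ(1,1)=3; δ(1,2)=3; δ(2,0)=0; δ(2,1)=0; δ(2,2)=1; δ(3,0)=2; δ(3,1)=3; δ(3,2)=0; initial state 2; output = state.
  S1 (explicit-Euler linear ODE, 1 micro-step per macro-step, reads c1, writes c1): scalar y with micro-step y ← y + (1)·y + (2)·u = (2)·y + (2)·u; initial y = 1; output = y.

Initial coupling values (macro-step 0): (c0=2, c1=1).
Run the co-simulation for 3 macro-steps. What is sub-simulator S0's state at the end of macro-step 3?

S0 state at macro-step 3 = 0

macro 1: S0 reads c1=1 → after 1×micro: 0; S1 reads c1=1 → after 1×micro: 4 ⇒ (c0=0, c1=4)
macro 2: S0 reads c1=4 → after 1×micro: 0; S1 reads c1=4 → after 1×micro: 16 ⇒ (c0=0, c1=16)
macro 3: S0 reads c1=16 → after 1×micro: 0; S1 reads c1=16 → after 1×micro: 64 ⇒ (c0=0, c1=64)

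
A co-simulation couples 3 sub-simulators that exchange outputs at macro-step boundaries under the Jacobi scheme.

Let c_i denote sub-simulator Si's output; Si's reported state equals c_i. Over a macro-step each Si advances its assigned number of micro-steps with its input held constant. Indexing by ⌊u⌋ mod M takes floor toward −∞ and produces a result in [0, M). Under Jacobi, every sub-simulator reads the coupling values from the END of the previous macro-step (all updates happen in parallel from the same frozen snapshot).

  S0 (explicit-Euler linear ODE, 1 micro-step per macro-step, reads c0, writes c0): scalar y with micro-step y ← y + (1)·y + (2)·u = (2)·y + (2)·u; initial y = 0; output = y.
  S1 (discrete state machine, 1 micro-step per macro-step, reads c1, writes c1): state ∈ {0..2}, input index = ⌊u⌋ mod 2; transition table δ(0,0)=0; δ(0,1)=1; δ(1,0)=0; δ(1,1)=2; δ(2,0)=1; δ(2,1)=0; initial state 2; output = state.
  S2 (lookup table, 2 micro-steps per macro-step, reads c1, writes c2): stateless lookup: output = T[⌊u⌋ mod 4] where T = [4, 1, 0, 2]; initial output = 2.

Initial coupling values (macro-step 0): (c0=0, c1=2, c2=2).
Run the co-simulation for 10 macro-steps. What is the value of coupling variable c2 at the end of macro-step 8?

macro 1: S0 reads c0=0 → after 1×micro: 0; S1 reads c1=2 → after 1×micro: 1; S2 reads c1=2 → after 2×micro: 0 ⇒ (c0=0, c1=1, c2=0)
macro 2: S0 reads c0=0 → after 1×micro: 0; S1 reads c1=1 → after 1×micro: 2; S2 reads c1=1 → after 2×micro: 1 ⇒ (c0=0, c1=2, c2=1)
macro 3: S0 reads c0=0 → after 1×micro: 0; S1 reads c1=2 → after 1×micro: 1; S2 reads c1=2 → after 2×micro: 0 ⇒ (c0=0, c1=1, c2=0)
macro 4: S0 reads c0=0 → after 1×micro: 0; S1 reads c1=1 → after 1×micro: 2; S2 reads c1=1 → after 2×micro: 1 ⇒ (c0=0, c1=2, c2=1)
macro 5: S0 reads c0=0 → after 1×micro: 0; S1 reads c1=2 → after 1×micro: 1; S2 reads c1=2 → after 2×micro: 0 ⇒ (c0=0, c1=1, c2=0)
macro 6: S0 reads c0=0 → after 1×micro: 0; S1 reads c1=1 → after 1×micro: 2; S2 reads c1=1 → after 2×micro: 1 ⇒ (c0=0, c1=2, c2=1)
macro 7: S0 reads c0=0 → after 1×micro: 0; S1 reads c1=2 → after 1×micro: 1; S2 reads c1=2 → after 2×micro: 0 ⇒ (c0=0, c1=1, c2=0)
macro 8: S0 reads c0=0 → after 1×micro: 0; S1 reads c1=1 → after 1×micro: 2; S2 reads c1=1 → after 2×micro: 1 ⇒ (c0=0, c1=2, c2=1)
macro 9: S0 reads c0=0 → after 1×micro: 0; S1 reads c1=2 → after 1×micro: 1; S2 reads c1=2 → after 2×micro: 0 ⇒ (c0=0, c1=1, c2=0)
macro 10: S0 reads c0=0 → after 1×micro: 0; S1 reads c1=1 → after 1×micro: 2; S2 reads c1=1 → after 2×micro: 1 ⇒ (c0=0, c1=2, c2=1)

c2 at macro-step 8 = 1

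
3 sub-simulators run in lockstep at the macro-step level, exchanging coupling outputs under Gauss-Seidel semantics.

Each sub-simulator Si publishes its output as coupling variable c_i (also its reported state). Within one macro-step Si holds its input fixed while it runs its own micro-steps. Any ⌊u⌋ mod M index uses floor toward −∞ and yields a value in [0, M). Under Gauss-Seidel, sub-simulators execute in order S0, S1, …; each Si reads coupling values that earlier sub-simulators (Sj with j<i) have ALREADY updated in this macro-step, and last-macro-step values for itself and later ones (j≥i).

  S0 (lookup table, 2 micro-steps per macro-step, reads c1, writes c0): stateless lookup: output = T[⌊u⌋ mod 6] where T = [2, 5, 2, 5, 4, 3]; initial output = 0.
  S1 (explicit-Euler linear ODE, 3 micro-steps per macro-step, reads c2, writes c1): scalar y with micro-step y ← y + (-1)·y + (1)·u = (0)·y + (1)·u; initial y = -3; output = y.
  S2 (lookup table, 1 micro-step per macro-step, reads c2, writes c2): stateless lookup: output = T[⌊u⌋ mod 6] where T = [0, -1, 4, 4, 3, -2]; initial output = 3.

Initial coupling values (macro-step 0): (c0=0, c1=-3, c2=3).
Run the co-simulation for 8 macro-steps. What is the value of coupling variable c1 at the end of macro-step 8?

macro 1: S0 reads c1=-3 → after 2×micro: 5; S1 reads c2=3 → after 3×micro: 3; S2 reads c2=3 → after 1×micro: 4 ⇒ (c0=5, c1=3, c2=4)
macro 2: S0 reads c1=3 → after 2×micro: 5; S1 reads c2=4 → after 3×micro: 4; S2 reads c2=4 → after 1×micro: 3 ⇒ (c0=5, c1=4, c2=3)
macro 3: S0 reads c1=4 → after 2×micro: 4; S1 reads c2=3 → after 3×micro: 3; S2 reads c2=3 → after 1×micro: 4 ⇒ (c0=4, c1=3, c2=4)
macro 4: S0 reads c1=3 → after 2×micro: 5; S1 reads c2=4 → after 3×micro: 4; S2 reads c2=4 → after 1×micro: 3 ⇒ (c0=5, c1=4, c2=3)
macro 5: S0 reads c1=4 → after 2×micro: 4; S1 reads c2=3 → after 3×micro: 3; S2 reads c2=3 → after 1×micro: 4 ⇒ (c0=4, c1=3, c2=4)
macro 6: S0 reads c1=3 → after 2×micro: 5; S1 reads c2=4 → after 3×micro: 4; S2 reads c2=4 → after 1×micro: 3 ⇒ (c0=5, c1=4, c2=3)
macro 7: S0 reads c1=4 → after 2×micro: 4; S1 reads c2=3 → after 3×micro: 3; S2 reads c2=3 → after 1×micro: 4 ⇒ (c0=4, c1=3, c2=4)
macro 8: S0 reads c1=3 → after 2×micro: 5; S1 reads c2=4 → after 3×micro: 4; S2 reads c2=4 → after 1×micro: 3 ⇒ (c0=5, c1=4, c2=3)

c1 at macro-step 8 = 4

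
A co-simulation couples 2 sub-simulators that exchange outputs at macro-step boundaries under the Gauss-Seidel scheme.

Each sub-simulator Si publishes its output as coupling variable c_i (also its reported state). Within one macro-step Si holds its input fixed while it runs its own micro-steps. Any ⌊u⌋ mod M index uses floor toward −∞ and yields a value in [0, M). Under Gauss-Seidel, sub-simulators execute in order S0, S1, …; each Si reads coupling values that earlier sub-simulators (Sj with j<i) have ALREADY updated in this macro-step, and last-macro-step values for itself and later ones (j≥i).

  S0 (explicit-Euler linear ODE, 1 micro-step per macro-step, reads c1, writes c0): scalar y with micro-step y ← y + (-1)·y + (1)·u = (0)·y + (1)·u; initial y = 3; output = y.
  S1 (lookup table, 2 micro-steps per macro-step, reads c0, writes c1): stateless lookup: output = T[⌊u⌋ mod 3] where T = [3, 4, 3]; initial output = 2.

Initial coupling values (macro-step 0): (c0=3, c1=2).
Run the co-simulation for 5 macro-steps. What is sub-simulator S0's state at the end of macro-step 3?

macro 1: S0 reads c1=2 → after 1×micro: 2; S1 reads c0=2 → after 2×micro: 3 ⇒ (c0=2, c1=3)
macro 2: S0 reads c1=3 → after 1×micro: 3; S1 reads c0=3 → after 2×micro: 3 ⇒ (c0=3, c1=3)
macro 3: S0 reads c1=3 → after 1×micro: 3; S1 reads c0=3 → after 2×micro: 3 ⇒ (c0=3, c1=3)
macro 4: S0 reads c1=3 → after 1×micro: 3; S1 reads c0=3 → after 2×micro: 3 ⇒ (c0=3, c1=3)
macro 5: S0 reads c1=3 → after 1×micro: 3; S1 reads c0=3 → after 2×micro: 3 ⇒ (c0=3, c1=3)

S0 state at macro-step 3 = 3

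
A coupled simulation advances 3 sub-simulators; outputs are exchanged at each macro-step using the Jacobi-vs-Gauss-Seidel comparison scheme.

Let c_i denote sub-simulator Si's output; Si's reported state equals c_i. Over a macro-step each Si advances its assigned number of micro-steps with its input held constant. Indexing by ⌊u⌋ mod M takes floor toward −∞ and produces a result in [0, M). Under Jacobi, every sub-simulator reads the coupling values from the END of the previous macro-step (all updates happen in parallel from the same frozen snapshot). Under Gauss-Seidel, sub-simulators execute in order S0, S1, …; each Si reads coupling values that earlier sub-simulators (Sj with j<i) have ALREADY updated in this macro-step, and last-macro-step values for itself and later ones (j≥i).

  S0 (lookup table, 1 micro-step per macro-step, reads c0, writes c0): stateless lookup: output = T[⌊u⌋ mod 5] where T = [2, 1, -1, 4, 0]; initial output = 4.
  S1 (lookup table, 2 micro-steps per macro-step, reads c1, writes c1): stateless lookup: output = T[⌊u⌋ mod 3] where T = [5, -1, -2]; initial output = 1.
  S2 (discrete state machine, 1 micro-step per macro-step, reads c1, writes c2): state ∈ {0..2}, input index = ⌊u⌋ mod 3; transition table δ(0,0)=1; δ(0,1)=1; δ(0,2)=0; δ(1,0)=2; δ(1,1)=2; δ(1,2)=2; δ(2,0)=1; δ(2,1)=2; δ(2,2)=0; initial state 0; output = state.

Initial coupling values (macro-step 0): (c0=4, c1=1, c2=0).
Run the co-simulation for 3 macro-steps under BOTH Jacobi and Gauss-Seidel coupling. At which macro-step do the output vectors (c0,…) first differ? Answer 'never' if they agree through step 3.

[Jacobi] macro 1: S0 reads c0=4 → after 1×micro: 0; S1 reads c1=1 → after 2×micro: -1; S2 reads c1=1 → after 1×micro: 1 ⇒ (c0=0, c1=-1, c2=1)
[Jacobi] macro 2: S0 reads c0=0 → after 1×micro: 2; S1 reads c1=-1 → after 2×micro: -2; S2 reads c1=-1 → after 1×micro: 2 ⇒ (c0=2, c1=-2, c2=2)
[Jacobi] macro 3: S0 reads c0=2 → after 1×micro: -1; S1 reads c1=-2 → after 2×micro: -1; S2 reads c1=-2 → after 1×micro: 2 ⇒ (c0=-1, c1=-1, c2=2)
[Gauss-Seidel] macro 1: S0 reads c0=4 → after 1×micro: 0; S1 reads c1=1 → after 2×micro: -1; S2 reads c1=-1 → after 1×micro: 0 ⇒ (c0=0, c1=-1, c2=0)
[Gauss-Seidel] macro 2: S0 reads c0=0 → after 1×micro: 2; S1 reads c1=-1 → after 2×micro: -2; S2 reads c1=-2 → after 1×micro: 1 ⇒ (c0=2, c1=-2, c2=1)
[Gauss-Seidel] macro 3: S0 reads c0=2 → after 1×micro: -1; S1 reads c1=-2 → after 2×micro: -1; S2 reads c1=-1 → after 1×micro: 2 ⇒ (c0=-1, c1=-1, c2=2)

first divergence at macro-step: 1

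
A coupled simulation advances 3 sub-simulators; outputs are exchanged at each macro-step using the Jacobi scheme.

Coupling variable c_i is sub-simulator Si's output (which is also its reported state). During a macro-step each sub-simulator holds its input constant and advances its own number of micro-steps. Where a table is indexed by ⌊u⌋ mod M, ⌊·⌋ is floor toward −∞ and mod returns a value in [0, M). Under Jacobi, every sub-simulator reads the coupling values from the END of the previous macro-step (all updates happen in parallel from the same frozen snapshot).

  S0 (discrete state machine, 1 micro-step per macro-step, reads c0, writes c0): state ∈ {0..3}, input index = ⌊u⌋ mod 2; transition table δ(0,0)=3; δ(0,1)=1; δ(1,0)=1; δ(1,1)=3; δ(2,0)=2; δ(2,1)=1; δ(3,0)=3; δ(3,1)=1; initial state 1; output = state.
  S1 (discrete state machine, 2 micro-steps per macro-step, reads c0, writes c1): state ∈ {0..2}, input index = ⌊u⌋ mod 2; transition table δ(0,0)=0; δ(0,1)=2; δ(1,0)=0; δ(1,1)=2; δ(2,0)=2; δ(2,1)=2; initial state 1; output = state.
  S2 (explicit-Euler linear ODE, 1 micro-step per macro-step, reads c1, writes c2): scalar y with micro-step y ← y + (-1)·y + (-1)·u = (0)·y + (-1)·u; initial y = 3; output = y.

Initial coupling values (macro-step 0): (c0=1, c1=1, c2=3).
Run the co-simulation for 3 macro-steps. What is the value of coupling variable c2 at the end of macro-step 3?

macro 1: S0 reads c0=1 → after 1×micro: 3; S1 reads c0=1 → after 2×micro: 2; S2 reads c1=1 → after 1×micro: -1 ⇒ (c0=3, c1=2, c2=-1)
macro 2: S0 reads c0=3 → after 1×micro: 1; S1 reads c0=3 → after 2×micro: 2; S2 reads c1=2 → after 1×micro: -2 ⇒ (c0=1, c1=2, c2=-2)
macro 3: S0 reads c0=1 → after 1×micro: 3; S1 reads c0=1 → after 2×micro: 2; S2 reads c1=2 → after 1×micro: -2 ⇒ (c0=3, c1=2, c2=-2)

c2 at macro-step 3 = -2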